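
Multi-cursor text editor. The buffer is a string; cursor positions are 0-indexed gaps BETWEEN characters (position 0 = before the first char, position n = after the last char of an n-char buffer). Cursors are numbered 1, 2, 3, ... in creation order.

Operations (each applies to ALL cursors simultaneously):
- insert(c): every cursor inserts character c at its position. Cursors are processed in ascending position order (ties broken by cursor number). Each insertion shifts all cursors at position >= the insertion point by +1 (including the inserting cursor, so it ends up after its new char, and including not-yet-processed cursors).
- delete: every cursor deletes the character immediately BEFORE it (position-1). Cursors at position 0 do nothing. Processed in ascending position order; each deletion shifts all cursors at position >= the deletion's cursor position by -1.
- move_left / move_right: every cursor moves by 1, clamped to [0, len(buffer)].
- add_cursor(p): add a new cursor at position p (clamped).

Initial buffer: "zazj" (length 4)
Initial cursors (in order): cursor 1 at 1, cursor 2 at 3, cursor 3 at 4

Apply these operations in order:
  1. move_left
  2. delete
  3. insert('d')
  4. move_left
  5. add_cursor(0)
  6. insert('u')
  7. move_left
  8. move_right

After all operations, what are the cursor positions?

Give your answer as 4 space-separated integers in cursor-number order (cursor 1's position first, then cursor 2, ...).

After op 1 (move_left): buffer="zazj" (len 4), cursors c1@0 c2@2 c3@3, authorship ....
After op 2 (delete): buffer="zj" (len 2), cursors c1@0 c2@1 c3@1, authorship ..
After op 3 (insert('d')): buffer="dzddj" (len 5), cursors c1@1 c2@4 c3@4, authorship 1.23.
After op 4 (move_left): buffer="dzddj" (len 5), cursors c1@0 c2@3 c3@3, authorship 1.23.
After op 5 (add_cursor(0)): buffer="dzddj" (len 5), cursors c1@0 c4@0 c2@3 c3@3, authorship 1.23.
After op 6 (insert('u')): buffer="uudzduudj" (len 9), cursors c1@2 c4@2 c2@7 c3@7, authorship 141.2233.
After op 7 (move_left): buffer="uudzduudj" (len 9), cursors c1@1 c4@1 c2@6 c3@6, authorship 141.2233.
After op 8 (move_right): buffer="uudzduudj" (len 9), cursors c1@2 c4@2 c2@7 c3@7, authorship 141.2233.

Answer: 2 7 7 2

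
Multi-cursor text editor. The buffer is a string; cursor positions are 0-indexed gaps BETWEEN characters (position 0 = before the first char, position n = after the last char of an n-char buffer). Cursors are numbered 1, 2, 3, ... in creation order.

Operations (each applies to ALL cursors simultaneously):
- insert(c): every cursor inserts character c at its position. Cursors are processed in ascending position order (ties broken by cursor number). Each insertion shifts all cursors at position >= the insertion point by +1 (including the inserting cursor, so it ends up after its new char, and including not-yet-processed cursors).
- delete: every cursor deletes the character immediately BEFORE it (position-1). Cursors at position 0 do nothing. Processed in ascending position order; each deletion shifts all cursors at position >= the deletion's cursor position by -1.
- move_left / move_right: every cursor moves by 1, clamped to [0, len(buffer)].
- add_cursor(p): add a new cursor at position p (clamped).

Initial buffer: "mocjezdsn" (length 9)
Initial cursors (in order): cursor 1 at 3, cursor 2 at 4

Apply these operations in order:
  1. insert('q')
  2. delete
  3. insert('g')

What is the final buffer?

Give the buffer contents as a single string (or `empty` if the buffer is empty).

Answer: mocgjgezdsn

Derivation:
After op 1 (insert('q')): buffer="mocqjqezdsn" (len 11), cursors c1@4 c2@6, authorship ...1.2.....
After op 2 (delete): buffer="mocjezdsn" (len 9), cursors c1@3 c2@4, authorship .........
After op 3 (insert('g')): buffer="mocgjgezdsn" (len 11), cursors c1@4 c2@6, authorship ...1.2.....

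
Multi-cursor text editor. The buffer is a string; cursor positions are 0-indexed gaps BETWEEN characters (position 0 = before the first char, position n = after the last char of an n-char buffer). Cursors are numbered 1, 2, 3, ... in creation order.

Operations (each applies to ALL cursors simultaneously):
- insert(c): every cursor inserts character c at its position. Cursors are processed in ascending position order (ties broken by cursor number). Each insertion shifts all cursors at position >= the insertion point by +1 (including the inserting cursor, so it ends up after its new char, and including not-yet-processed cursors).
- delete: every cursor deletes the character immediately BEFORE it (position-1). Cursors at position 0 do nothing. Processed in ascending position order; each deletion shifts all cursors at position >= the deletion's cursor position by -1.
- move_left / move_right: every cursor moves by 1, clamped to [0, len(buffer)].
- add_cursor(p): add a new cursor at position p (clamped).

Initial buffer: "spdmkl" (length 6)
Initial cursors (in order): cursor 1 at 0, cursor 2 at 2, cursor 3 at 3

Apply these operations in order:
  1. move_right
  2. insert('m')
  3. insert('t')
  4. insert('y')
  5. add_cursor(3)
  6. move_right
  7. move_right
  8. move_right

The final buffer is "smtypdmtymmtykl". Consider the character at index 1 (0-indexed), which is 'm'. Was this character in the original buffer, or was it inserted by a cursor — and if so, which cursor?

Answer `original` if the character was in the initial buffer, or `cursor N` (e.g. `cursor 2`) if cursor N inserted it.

Answer: cursor 1

Derivation:
After op 1 (move_right): buffer="spdmkl" (len 6), cursors c1@1 c2@3 c3@4, authorship ......
After op 2 (insert('m')): buffer="smpdmmmkl" (len 9), cursors c1@2 c2@5 c3@7, authorship .1..2.3..
After op 3 (insert('t')): buffer="smtpdmtmmtkl" (len 12), cursors c1@3 c2@7 c3@10, authorship .11..22.33..
After op 4 (insert('y')): buffer="smtypdmtymmtykl" (len 15), cursors c1@4 c2@9 c3@13, authorship .111..222.333..
After op 5 (add_cursor(3)): buffer="smtypdmtymmtykl" (len 15), cursors c4@3 c1@4 c2@9 c3@13, authorship .111..222.333..
After op 6 (move_right): buffer="smtypdmtymmtykl" (len 15), cursors c4@4 c1@5 c2@10 c3@14, authorship .111..222.333..
After op 7 (move_right): buffer="smtypdmtymmtykl" (len 15), cursors c4@5 c1@6 c2@11 c3@15, authorship .111..222.333..
After op 8 (move_right): buffer="smtypdmtymmtykl" (len 15), cursors c4@6 c1@7 c2@12 c3@15, authorship .111..222.333..
Authorship (.=original, N=cursor N): . 1 1 1 . . 2 2 2 . 3 3 3 . .
Index 1: author = 1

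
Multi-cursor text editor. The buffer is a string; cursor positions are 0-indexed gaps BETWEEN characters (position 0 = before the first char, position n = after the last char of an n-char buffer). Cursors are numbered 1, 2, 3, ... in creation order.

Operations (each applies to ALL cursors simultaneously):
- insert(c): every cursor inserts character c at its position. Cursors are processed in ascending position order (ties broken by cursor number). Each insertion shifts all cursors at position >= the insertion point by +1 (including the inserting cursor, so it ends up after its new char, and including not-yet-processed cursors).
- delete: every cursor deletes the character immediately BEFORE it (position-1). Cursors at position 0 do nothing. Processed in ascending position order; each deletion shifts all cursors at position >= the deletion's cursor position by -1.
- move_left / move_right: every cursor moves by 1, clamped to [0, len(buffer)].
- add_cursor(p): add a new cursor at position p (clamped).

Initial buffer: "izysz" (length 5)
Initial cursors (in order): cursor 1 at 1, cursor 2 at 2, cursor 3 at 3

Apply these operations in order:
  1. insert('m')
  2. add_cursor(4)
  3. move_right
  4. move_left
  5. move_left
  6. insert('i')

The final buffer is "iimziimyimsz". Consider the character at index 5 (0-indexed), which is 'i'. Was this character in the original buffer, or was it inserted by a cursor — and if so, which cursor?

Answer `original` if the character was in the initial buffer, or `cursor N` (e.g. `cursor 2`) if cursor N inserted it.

After op 1 (insert('m')): buffer="imzmymsz" (len 8), cursors c1@2 c2@4 c3@6, authorship .1.2.3..
After op 2 (add_cursor(4)): buffer="imzmymsz" (len 8), cursors c1@2 c2@4 c4@4 c3@6, authorship .1.2.3..
After op 3 (move_right): buffer="imzmymsz" (len 8), cursors c1@3 c2@5 c4@5 c3@7, authorship .1.2.3..
After op 4 (move_left): buffer="imzmymsz" (len 8), cursors c1@2 c2@4 c4@4 c3@6, authorship .1.2.3..
After op 5 (move_left): buffer="imzmymsz" (len 8), cursors c1@1 c2@3 c4@3 c3@5, authorship .1.2.3..
After op 6 (insert('i')): buffer="iimziimyimsz" (len 12), cursors c1@2 c2@6 c4@6 c3@9, authorship .11.242.33..
Authorship (.=original, N=cursor N): . 1 1 . 2 4 2 . 3 3 . .
Index 5: author = 4

Answer: cursor 4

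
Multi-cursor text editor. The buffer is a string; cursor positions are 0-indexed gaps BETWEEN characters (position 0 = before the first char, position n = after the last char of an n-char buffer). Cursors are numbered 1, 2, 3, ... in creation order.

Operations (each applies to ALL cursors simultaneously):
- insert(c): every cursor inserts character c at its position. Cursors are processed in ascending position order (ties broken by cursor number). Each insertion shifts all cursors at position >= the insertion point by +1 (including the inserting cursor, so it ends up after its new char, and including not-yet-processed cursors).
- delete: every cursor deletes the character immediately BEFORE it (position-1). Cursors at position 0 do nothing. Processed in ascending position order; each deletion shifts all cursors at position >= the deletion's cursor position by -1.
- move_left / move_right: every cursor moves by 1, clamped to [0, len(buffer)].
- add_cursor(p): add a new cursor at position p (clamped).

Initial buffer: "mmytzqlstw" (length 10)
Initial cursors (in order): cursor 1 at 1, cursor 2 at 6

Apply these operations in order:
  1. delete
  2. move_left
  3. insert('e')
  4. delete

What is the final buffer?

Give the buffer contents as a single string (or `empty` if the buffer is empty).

Answer: mytzlstw

Derivation:
After op 1 (delete): buffer="mytzlstw" (len 8), cursors c1@0 c2@4, authorship ........
After op 2 (move_left): buffer="mytzlstw" (len 8), cursors c1@0 c2@3, authorship ........
After op 3 (insert('e')): buffer="emytezlstw" (len 10), cursors c1@1 c2@5, authorship 1...2.....
After op 4 (delete): buffer="mytzlstw" (len 8), cursors c1@0 c2@3, authorship ........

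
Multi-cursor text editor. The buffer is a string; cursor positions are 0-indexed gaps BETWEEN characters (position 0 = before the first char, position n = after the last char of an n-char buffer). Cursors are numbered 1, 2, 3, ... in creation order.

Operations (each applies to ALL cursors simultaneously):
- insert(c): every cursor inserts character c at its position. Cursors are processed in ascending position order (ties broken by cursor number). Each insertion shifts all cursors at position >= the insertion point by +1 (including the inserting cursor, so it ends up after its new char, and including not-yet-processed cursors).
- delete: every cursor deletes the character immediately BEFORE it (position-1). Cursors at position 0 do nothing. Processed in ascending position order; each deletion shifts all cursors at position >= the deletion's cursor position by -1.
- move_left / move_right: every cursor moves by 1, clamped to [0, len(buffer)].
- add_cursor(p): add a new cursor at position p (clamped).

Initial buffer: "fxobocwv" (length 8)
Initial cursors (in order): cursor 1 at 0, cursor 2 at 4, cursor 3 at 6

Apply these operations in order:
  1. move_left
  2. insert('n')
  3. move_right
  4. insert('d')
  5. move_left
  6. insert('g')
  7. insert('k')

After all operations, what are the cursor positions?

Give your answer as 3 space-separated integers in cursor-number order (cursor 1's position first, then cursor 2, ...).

Answer: 4 11 17

Derivation:
After op 1 (move_left): buffer="fxobocwv" (len 8), cursors c1@0 c2@3 c3@5, authorship ........
After op 2 (insert('n')): buffer="nfxonboncwv" (len 11), cursors c1@1 c2@5 c3@8, authorship 1...2..3...
After op 3 (move_right): buffer="nfxonboncwv" (len 11), cursors c1@2 c2@6 c3@9, authorship 1...2..3...
After op 4 (insert('d')): buffer="nfdxonbdoncdwv" (len 14), cursors c1@3 c2@8 c3@12, authorship 1.1..2.2.3.3..
After op 5 (move_left): buffer="nfdxonbdoncdwv" (len 14), cursors c1@2 c2@7 c3@11, authorship 1.1..2.2.3.3..
After op 6 (insert('g')): buffer="nfgdxonbgdoncgdwv" (len 17), cursors c1@3 c2@9 c3@14, authorship 1.11..2.22.3.33..
After op 7 (insert('k')): buffer="nfgkdxonbgkdoncgkdwv" (len 20), cursors c1@4 c2@11 c3@17, authorship 1.111..2.222.3.333..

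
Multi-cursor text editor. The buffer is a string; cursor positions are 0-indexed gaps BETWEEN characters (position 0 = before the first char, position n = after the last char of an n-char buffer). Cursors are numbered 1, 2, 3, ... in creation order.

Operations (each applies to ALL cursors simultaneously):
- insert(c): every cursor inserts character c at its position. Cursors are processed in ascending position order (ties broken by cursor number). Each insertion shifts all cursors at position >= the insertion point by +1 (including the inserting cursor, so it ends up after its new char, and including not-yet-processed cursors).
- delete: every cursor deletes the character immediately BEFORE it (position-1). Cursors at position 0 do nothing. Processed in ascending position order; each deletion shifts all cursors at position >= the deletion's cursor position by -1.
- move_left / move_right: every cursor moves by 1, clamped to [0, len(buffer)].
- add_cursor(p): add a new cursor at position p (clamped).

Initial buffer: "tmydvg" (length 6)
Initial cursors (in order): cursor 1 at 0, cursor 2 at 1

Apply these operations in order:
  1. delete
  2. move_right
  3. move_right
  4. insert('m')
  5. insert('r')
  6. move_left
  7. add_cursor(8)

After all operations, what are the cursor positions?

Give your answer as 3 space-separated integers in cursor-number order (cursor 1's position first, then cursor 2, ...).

Answer: 5 5 8

Derivation:
After op 1 (delete): buffer="mydvg" (len 5), cursors c1@0 c2@0, authorship .....
After op 2 (move_right): buffer="mydvg" (len 5), cursors c1@1 c2@1, authorship .....
After op 3 (move_right): buffer="mydvg" (len 5), cursors c1@2 c2@2, authorship .....
After op 4 (insert('m')): buffer="mymmdvg" (len 7), cursors c1@4 c2@4, authorship ..12...
After op 5 (insert('r')): buffer="mymmrrdvg" (len 9), cursors c1@6 c2@6, authorship ..1212...
After op 6 (move_left): buffer="mymmrrdvg" (len 9), cursors c1@5 c2@5, authorship ..1212...
After op 7 (add_cursor(8)): buffer="mymmrrdvg" (len 9), cursors c1@5 c2@5 c3@8, authorship ..1212...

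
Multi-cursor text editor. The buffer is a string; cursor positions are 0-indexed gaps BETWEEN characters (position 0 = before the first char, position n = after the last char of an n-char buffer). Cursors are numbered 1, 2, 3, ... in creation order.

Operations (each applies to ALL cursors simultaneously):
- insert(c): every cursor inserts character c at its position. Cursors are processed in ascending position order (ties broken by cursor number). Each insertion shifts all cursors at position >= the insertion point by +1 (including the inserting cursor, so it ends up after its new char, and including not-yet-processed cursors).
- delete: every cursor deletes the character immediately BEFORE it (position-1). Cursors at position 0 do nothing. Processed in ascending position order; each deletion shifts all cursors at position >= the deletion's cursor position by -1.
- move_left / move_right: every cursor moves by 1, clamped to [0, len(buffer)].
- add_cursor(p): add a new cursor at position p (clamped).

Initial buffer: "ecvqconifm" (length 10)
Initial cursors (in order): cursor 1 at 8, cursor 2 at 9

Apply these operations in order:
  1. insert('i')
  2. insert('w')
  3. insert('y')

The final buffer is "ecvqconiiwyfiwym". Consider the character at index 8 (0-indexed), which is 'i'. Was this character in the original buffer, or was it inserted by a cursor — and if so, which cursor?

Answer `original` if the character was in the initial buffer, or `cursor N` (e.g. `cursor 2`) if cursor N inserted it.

Answer: cursor 1

Derivation:
After op 1 (insert('i')): buffer="ecvqconiifim" (len 12), cursors c1@9 c2@11, authorship ........1.2.
After op 2 (insert('w')): buffer="ecvqconiiwfiwm" (len 14), cursors c1@10 c2@13, authorship ........11.22.
After op 3 (insert('y')): buffer="ecvqconiiwyfiwym" (len 16), cursors c1@11 c2@15, authorship ........111.222.
Authorship (.=original, N=cursor N): . . . . . . . . 1 1 1 . 2 2 2 .
Index 8: author = 1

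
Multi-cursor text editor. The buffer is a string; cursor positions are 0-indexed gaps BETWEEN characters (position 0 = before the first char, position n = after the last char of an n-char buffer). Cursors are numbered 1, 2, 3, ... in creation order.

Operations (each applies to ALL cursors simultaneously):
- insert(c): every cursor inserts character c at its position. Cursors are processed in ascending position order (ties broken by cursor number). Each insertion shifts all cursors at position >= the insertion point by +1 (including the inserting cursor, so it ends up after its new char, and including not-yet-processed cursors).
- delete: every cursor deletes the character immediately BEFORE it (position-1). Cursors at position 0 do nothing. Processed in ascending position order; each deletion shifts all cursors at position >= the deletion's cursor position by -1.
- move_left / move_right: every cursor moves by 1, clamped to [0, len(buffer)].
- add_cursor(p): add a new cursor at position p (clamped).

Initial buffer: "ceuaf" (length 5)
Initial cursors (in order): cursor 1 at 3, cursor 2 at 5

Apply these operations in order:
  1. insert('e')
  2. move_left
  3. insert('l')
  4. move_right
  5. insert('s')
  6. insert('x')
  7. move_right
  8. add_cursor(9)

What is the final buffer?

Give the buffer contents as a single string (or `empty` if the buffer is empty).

Answer: ceulesxaflesx

Derivation:
After op 1 (insert('e')): buffer="ceueafe" (len 7), cursors c1@4 c2@7, authorship ...1..2
After op 2 (move_left): buffer="ceueafe" (len 7), cursors c1@3 c2@6, authorship ...1..2
After op 3 (insert('l')): buffer="ceuleafle" (len 9), cursors c1@4 c2@8, authorship ...11..22
After op 4 (move_right): buffer="ceuleafle" (len 9), cursors c1@5 c2@9, authorship ...11..22
After op 5 (insert('s')): buffer="ceulesafles" (len 11), cursors c1@6 c2@11, authorship ...111..222
After op 6 (insert('x')): buffer="ceulesxaflesx" (len 13), cursors c1@7 c2@13, authorship ...1111..2222
After op 7 (move_right): buffer="ceulesxaflesx" (len 13), cursors c1@8 c2@13, authorship ...1111..2222
After op 8 (add_cursor(9)): buffer="ceulesxaflesx" (len 13), cursors c1@8 c3@9 c2@13, authorship ...1111..2222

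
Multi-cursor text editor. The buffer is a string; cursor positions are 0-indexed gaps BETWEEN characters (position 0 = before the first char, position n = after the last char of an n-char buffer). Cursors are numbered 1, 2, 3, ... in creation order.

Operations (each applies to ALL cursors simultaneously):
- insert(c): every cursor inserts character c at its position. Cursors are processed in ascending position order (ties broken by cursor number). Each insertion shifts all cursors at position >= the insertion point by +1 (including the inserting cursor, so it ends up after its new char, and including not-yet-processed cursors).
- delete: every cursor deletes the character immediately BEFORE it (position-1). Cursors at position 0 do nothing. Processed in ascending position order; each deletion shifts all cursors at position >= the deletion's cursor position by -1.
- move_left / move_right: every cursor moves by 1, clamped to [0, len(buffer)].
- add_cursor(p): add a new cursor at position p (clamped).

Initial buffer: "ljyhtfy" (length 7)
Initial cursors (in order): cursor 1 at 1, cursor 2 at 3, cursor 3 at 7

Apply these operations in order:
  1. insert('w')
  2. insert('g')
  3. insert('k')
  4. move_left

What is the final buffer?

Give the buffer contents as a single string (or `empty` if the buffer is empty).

Answer: lwgkjywgkhtfywgk

Derivation:
After op 1 (insert('w')): buffer="lwjywhtfyw" (len 10), cursors c1@2 c2@5 c3@10, authorship .1..2....3
After op 2 (insert('g')): buffer="lwgjywghtfywg" (len 13), cursors c1@3 c2@7 c3@13, authorship .11..22....33
After op 3 (insert('k')): buffer="lwgkjywgkhtfywgk" (len 16), cursors c1@4 c2@9 c3@16, authorship .111..222....333
After op 4 (move_left): buffer="lwgkjywgkhtfywgk" (len 16), cursors c1@3 c2@8 c3@15, authorship .111..222....333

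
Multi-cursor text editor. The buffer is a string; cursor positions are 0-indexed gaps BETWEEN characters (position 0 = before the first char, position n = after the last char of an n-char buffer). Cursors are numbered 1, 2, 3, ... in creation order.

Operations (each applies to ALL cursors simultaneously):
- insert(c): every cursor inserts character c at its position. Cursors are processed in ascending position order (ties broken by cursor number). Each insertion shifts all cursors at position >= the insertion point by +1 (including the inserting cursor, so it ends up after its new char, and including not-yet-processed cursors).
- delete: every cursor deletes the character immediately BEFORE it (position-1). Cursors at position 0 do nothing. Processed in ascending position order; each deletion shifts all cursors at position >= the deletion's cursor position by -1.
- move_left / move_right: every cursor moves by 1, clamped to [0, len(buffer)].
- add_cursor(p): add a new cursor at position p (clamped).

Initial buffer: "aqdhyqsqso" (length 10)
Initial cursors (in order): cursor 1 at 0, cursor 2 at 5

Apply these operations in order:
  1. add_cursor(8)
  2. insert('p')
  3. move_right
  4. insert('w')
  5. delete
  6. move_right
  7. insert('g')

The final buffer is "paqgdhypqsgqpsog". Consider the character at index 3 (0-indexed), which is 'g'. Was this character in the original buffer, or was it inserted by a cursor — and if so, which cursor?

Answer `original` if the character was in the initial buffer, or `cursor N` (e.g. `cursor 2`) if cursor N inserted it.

Answer: cursor 1

Derivation:
After op 1 (add_cursor(8)): buffer="aqdhyqsqso" (len 10), cursors c1@0 c2@5 c3@8, authorship ..........
After op 2 (insert('p')): buffer="paqdhypqsqpso" (len 13), cursors c1@1 c2@7 c3@11, authorship 1.....2...3..
After op 3 (move_right): buffer="paqdhypqsqpso" (len 13), cursors c1@2 c2@8 c3@12, authorship 1.....2...3..
After op 4 (insert('w')): buffer="pawqdhypqwsqpswo" (len 16), cursors c1@3 c2@10 c3@15, authorship 1.1....2.2..3.3.
After op 5 (delete): buffer="paqdhypqsqpso" (len 13), cursors c1@2 c2@8 c3@12, authorship 1.....2...3..
After op 6 (move_right): buffer="paqdhypqsqpso" (len 13), cursors c1@3 c2@9 c3@13, authorship 1.....2...3..
After op 7 (insert('g')): buffer="paqgdhypqsgqpsog" (len 16), cursors c1@4 c2@11 c3@16, authorship 1..1...2..2.3..3
Authorship (.=original, N=cursor N): 1 . . 1 . . . 2 . . 2 . 3 . . 3
Index 3: author = 1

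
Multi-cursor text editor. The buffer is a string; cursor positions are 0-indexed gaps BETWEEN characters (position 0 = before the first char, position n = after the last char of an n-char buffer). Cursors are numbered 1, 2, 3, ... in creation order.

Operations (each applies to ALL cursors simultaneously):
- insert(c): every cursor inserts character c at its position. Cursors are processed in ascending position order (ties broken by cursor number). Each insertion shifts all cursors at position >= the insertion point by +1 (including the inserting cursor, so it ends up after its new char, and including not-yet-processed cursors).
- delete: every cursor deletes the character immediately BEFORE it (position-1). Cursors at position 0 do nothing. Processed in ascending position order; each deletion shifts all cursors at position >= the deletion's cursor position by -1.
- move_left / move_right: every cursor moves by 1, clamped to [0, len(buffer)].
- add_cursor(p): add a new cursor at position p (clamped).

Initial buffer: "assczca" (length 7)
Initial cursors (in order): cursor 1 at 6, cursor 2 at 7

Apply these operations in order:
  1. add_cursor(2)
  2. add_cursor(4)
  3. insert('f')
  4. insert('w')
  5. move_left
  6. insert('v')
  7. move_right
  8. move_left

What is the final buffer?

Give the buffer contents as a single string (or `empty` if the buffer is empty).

After op 1 (add_cursor(2)): buffer="assczca" (len 7), cursors c3@2 c1@6 c2@7, authorship .......
After op 2 (add_cursor(4)): buffer="assczca" (len 7), cursors c3@2 c4@4 c1@6 c2@7, authorship .......
After op 3 (insert('f')): buffer="asfscfzcfaf" (len 11), cursors c3@3 c4@6 c1@9 c2@11, authorship ..3..4..1.2
After op 4 (insert('w')): buffer="asfwscfwzcfwafw" (len 15), cursors c3@4 c4@8 c1@12 c2@15, authorship ..33..44..11.22
After op 5 (move_left): buffer="asfwscfwzcfwafw" (len 15), cursors c3@3 c4@7 c1@11 c2@14, authorship ..33..44..11.22
After op 6 (insert('v')): buffer="asfvwscfvwzcfvwafvw" (len 19), cursors c3@4 c4@9 c1@14 c2@18, authorship ..333..444..111.222
After op 7 (move_right): buffer="asfvwscfvwzcfvwafvw" (len 19), cursors c3@5 c4@10 c1@15 c2@19, authorship ..333..444..111.222
After op 8 (move_left): buffer="asfvwscfvwzcfvwafvw" (len 19), cursors c3@4 c4@9 c1@14 c2@18, authorship ..333..444..111.222

Answer: asfvwscfvwzcfvwafvw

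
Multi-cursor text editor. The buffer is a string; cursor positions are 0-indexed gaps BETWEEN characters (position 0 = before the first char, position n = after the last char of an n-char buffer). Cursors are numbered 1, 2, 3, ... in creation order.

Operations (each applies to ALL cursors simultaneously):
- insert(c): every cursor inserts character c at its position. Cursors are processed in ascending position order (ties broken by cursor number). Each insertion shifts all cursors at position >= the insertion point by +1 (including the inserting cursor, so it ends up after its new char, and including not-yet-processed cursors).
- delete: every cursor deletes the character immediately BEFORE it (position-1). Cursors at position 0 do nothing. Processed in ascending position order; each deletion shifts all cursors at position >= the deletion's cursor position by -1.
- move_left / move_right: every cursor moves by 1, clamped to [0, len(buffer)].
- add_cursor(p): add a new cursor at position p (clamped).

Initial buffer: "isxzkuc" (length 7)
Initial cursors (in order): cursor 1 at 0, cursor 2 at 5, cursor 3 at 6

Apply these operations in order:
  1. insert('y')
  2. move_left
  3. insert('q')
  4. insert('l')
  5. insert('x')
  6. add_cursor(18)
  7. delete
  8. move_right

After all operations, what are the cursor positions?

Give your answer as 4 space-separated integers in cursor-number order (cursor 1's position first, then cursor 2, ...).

Answer: 3 11 15 15

Derivation:
After op 1 (insert('y')): buffer="yisxzkyuyc" (len 10), cursors c1@1 c2@7 c3@9, authorship 1.....2.3.
After op 2 (move_left): buffer="yisxzkyuyc" (len 10), cursors c1@0 c2@6 c3@8, authorship 1.....2.3.
After op 3 (insert('q')): buffer="qyisxzkqyuqyc" (len 13), cursors c1@1 c2@8 c3@11, authorship 11.....22.33.
After op 4 (insert('l')): buffer="qlyisxzkqlyuqlyc" (len 16), cursors c1@2 c2@10 c3@14, authorship 111.....222.333.
After op 5 (insert('x')): buffer="qlxyisxzkqlxyuqlxyc" (len 19), cursors c1@3 c2@12 c3@17, authorship 1111.....2222.3333.
After op 6 (add_cursor(18)): buffer="qlxyisxzkqlxyuqlxyc" (len 19), cursors c1@3 c2@12 c3@17 c4@18, authorship 1111.....2222.3333.
After op 7 (delete): buffer="qlyisxzkqlyuqlc" (len 15), cursors c1@2 c2@10 c3@14 c4@14, authorship 111.....222.33.
After op 8 (move_right): buffer="qlyisxzkqlyuqlc" (len 15), cursors c1@3 c2@11 c3@15 c4@15, authorship 111.....222.33.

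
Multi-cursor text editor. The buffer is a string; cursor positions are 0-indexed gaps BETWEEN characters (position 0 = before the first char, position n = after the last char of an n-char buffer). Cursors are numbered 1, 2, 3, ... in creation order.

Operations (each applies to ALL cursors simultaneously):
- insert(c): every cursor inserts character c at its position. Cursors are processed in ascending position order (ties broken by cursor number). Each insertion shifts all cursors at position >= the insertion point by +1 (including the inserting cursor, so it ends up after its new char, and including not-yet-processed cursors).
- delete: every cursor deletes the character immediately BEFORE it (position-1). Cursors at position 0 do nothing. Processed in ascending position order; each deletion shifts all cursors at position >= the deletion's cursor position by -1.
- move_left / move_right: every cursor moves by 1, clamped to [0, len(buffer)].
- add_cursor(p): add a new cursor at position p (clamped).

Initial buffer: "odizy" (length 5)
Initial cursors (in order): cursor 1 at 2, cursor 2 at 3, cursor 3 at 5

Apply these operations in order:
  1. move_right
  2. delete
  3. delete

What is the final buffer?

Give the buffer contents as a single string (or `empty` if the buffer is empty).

Answer: empty

Derivation:
After op 1 (move_right): buffer="odizy" (len 5), cursors c1@3 c2@4 c3@5, authorship .....
After op 2 (delete): buffer="od" (len 2), cursors c1@2 c2@2 c3@2, authorship ..
After op 3 (delete): buffer="" (len 0), cursors c1@0 c2@0 c3@0, authorship 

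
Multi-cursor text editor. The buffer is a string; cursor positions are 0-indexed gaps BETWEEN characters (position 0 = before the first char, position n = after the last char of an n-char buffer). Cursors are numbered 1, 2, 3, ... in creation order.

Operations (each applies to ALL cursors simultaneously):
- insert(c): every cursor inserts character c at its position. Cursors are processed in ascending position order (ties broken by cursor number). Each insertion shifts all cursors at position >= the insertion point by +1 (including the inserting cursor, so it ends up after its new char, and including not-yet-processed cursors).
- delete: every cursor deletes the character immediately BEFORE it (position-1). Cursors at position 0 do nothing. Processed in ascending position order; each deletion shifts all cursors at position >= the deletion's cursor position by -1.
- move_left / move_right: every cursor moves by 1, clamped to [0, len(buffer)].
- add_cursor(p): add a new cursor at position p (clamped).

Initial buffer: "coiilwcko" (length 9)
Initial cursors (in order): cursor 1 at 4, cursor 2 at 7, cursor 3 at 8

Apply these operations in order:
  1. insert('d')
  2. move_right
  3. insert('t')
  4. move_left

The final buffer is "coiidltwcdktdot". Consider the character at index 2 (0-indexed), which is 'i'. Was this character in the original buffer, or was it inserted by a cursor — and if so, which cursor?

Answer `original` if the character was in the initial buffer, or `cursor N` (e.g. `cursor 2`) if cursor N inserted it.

After op 1 (insert('d')): buffer="coiidlwcdkdo" (len 12), cursors c1@5 c2@9 c3@11, authorship ....1...2.3.
After op 2 (move_right): buffer="coiidlwcdkdo" (len 12), cursors c1@6 c2@10 c3@12, authorship ....1...2.3.
After op 3 (insert('t')): buffer="coiidltwcdktdot" (len 15), cursors c1@7 c2@12 c3@15, authorship ....1.1..2.23.3
After op 4 (move_left): buffer="coiidltwcdktdot" (len 15), cursors c1@6 c2@11 c3@14, authorship ....1.1..2.23.3
Authorship (.=original, N=cursor N): . . . . 1 . 1 . . 2 . 2 3 . 3
Index 2: author = original

Answer: original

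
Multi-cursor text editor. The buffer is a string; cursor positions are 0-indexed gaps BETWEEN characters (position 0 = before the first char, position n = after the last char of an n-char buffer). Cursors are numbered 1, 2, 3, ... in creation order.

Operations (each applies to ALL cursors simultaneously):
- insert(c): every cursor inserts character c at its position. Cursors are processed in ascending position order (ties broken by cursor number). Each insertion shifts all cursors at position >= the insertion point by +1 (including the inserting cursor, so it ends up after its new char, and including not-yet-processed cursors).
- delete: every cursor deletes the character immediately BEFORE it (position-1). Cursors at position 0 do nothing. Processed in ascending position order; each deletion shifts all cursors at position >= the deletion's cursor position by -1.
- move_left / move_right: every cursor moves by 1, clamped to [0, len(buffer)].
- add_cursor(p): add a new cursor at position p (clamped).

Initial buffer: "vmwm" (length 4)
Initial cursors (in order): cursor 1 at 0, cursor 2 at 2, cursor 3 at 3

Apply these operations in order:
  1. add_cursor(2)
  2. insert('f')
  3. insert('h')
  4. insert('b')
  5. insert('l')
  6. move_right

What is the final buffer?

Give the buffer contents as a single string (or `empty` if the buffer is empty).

Answer: fhblvmffhhbbllwfhblm

Derivation:
After op 1 (add_cursor(2)): buffer="vmwm" (len 4), cursors c1@0 c2@2 c4@2 c3@3, authorship ....
After op 2 (insert('f')): buffer="fvmffwfm" (len 8), cursors c1@1 c2@5 c4@5 c3@7, authorship 1..24.3.
After op 3 (insert('h')): buffer="fhvmffhhwfhm" (len 12), cursors c1@2 c2@8 c4@8 c3@11, authorship 11..2424.33.
After op 4 (insert('b')): buffer="fhbvmffhhbbwfhbm" (len 16), cursors c1@3 c2@11 c4@11 c3@15, authorship 111..242424.333.
After op 5 (insert('l')): buffer="fhblvmffhhbbllwfhblm" (len 20), cursors c1@4 c2@14 c4@14 c3@19, authorship 1111..24242424.3333.
After op 6 (move_right): buffer="fhblvmffhhbbllwfhblm" (len 20), cursors c1@5 c2@15 c4@15 c3@20, authorship 1111..24242424.3333.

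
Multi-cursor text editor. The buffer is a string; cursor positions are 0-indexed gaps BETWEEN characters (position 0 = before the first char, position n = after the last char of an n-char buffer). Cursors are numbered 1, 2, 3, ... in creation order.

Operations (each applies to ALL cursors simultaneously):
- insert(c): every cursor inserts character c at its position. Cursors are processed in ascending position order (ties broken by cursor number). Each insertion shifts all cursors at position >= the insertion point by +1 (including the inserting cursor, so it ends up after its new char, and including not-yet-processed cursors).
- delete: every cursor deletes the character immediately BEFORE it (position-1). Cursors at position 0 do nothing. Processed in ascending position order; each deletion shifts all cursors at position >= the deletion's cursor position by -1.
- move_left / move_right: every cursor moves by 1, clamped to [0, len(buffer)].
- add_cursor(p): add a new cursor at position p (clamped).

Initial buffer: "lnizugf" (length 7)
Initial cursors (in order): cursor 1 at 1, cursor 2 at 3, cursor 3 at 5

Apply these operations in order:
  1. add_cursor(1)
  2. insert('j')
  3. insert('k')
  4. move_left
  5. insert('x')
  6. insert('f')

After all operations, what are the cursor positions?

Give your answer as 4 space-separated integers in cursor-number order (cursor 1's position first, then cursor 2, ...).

Answer: 8 14 20 8

Derivation:
After op 1 (add_cursor(1)): buffer="lnizugf" (len 7), cursors c1@1 c4@1 c2@3 c3@5, authorship .......
After op 2 (insert('j')): buffer="ljjnijzujgf" (len 11), cursors c1@3 c4@3 c2@6 c3@9, authorship .14..2..3..
After op 3 (insert('k')): buffer="ljjkknijkzujkgf" (len 15), cursors c1@5 c4@5 c2@9 c3@13, authorship .1414..22..33..
After op 4 (move_left): buffer="ljjkknijkzujkgf" (len 15), cursors c1@4 c4@4 c2@8 c3@12, authorship .1414..22..33..
After op 5 (insert('x')): buffer="ljjkxxknijxkzujxkgf" (len 19), cursors c1@6 c4@6 c2@11 c3@16, authorship .141144..222..333..
After op 6 (insert('f')): buffer="ljjkxxffknijxfkzujxfkgf" (len 23), cursors c1@8 c4@8 c2@14 c3@20, authorship .14114144..2222..3333..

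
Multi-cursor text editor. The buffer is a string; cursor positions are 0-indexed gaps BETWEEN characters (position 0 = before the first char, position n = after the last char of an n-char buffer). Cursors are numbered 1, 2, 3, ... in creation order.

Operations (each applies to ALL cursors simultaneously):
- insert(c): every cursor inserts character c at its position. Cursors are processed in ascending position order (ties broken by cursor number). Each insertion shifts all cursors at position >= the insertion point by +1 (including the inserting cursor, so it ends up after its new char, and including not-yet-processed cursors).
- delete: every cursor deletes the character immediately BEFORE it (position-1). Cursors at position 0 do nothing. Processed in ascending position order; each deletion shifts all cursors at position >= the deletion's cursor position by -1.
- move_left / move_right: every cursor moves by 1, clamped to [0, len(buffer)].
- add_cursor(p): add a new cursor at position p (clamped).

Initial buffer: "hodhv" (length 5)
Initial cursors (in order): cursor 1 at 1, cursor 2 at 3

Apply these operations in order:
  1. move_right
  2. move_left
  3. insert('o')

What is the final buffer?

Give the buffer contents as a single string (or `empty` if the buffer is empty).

After op 1 (move_right): buffer="hodhv" (len 5), cursors c1@2 c2@4, authorship .....
After op 2 (move_left): buffer="hodhv" (len 5), cursors c1@1 c2@3, authorship .....
After op 3 (insert('o')): buffer="hoodohv" (len 7), cursors c1@2 c2@5, authorship .1..2..

Answer: hoodohv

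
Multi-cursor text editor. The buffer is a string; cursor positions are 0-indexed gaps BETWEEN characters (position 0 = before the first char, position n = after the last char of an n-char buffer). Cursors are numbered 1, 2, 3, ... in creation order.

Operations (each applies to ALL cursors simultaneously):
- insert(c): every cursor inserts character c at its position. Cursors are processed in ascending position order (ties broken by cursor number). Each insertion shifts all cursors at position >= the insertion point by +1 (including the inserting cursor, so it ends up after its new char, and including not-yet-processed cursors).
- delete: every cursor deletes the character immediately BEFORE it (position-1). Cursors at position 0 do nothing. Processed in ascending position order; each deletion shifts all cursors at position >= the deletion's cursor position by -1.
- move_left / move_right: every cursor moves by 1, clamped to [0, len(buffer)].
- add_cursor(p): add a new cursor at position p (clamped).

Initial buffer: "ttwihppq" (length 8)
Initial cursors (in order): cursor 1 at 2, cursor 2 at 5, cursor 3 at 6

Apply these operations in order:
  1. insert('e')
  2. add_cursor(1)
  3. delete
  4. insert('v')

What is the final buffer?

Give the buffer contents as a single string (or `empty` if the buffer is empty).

After op 1 (insert('e')): buffer="ttewihepepq" (len 11), cursors c1@3 c2@7 c3@9, authorship ..1...2.3..
After op 2 (add_cursor(1)): buffer="ttewihepepq" (len 11), cursors c4@1 c1@3 c2@7 c3@9, authorship ..1...2.3..
After op 3 (delete): buffer="twihppq" (len 7), cursors c4@0 c1@1 c2@4 c3@5, authorship .......
After op 4 (insert('v')): buffer="vtvwihvpvpq" (len 11), cursors c4@1 c1@3 c2@7 c3@9, authorship 4.1...2.3..

Answer: vtvwihvpvpq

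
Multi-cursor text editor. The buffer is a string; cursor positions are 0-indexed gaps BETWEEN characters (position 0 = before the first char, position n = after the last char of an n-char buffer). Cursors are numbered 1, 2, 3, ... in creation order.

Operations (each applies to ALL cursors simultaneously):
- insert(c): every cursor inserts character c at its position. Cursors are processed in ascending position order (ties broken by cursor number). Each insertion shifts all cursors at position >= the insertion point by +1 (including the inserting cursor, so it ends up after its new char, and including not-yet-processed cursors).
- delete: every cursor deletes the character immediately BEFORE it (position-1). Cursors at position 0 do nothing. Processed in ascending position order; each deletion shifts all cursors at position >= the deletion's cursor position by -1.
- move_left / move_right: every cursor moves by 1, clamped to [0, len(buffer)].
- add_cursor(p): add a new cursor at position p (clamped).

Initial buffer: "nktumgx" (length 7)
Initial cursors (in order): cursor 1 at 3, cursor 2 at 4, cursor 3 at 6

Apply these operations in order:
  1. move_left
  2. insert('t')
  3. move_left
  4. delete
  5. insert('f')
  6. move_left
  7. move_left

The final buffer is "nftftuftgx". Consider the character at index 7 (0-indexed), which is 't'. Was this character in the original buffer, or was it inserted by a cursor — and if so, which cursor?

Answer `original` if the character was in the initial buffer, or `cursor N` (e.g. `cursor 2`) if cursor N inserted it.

After op 1 (move_left): buffer="nktumgx" (len 7), cursors c1@2 c2@3 c3@5, authorship .......
After op 2 (insert('t')): buffer="nktttumtgx" (len 10), cursors c1@3 c2@5 c3@8, authorship ..1.2..3..
After op 3 (move_left): buffer="nktttumtgx" (len 10), cursors c1@2 c2@4 c3@7, authorship ..1.2..3..
After op 4 (delete): buffer="nttutgx" (len 7), cursors c1@1 c2@2 c3@4, authorship .12.3..
After op 5 (insert('f')): buffer="nftftuftgx" (len 10), cursors c1@2 c2@4 c3@7, authorship .1122.33..
After op 6 (move_left): buffer="nftftuftgx" (len 10), cursors c1@1 c2@3 c3@6, authorship .1122.33..
After op 7 (move_left): buffer="nftftuftgx" (len 10), cursors c1@0 c2@2 c3@5, authorship .1122.33..
Authorship (.=original, N=cursor N): . 1 1 2 2 . 3 3 . .
Index 7: author = 3

Answer: cursor 3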